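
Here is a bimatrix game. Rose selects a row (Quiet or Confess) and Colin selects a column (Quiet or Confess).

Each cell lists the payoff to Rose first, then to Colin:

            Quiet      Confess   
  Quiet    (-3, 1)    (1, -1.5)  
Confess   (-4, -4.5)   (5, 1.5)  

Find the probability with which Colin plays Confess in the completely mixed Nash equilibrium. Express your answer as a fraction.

1/5

Let q be the probability that Colin plays Quiet. In a completely mixed equilibrium, Rose must be indifferent between Quiet and Confess.
Rose's expected payoff from Quiet is −3q + (1−q); from Confess it is −4q + 5(1−q).
Setting these equal: −4q + 1 = −9q + 5, so q = 4/5.
Therefore Colin plays Confess with probability 1 − 4/5 = 1/5.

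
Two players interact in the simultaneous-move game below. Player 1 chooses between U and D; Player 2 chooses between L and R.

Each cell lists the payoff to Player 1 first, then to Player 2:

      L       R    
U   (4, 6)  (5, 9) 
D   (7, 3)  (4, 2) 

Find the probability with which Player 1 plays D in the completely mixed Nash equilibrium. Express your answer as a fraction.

Let r be the probability that Player 1 plays U. In a completely mixed equilibrium, Player 2 must be indifferent between L and R.
Player 2's expected payoff from L is 6r + 3(1−r); from R it is 9r + 2(1−r).
Setting these equal: 3r + 3 = 7r + 2, so r = 1/4.
Therefore Player 1 plays D with probability 1 − 1/4 = 3/4.

3/4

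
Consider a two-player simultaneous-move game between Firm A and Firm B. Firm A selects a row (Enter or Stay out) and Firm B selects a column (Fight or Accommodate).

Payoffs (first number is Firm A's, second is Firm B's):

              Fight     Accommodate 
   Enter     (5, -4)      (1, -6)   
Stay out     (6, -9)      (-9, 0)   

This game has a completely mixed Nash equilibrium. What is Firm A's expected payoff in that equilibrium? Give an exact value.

First find y, the probability Firm B plays Fight, from Firm A's indifference between Enter and Stay out: 5y + (1−y) = 6y − 9(1−y), giving y = 10/11.
Since Firm A is indifferent in equilibrium, Firm A's expected payoff equals the payoff from either row against (10/11, 1/11). Using Enter: 5(10/11) + (1/11) = 51/11.

51/11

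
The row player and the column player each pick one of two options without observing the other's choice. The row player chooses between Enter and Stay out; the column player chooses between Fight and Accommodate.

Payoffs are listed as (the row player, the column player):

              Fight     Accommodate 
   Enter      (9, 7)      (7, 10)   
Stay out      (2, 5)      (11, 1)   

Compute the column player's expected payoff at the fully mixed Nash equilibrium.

43/7

First find x, the probability the row player plays Enter, from the column player's indifference between Fight and Accommodate: 7x + 5(1−x) = 10x + (1−x), giving x = 4/7.
Since the column player is indifferent in equilibrium, the column player's expected payoff equals the payoff from either column against (4/7, 3/7). Using Fight: 7(4/7) + 5(3/7) = 43/7.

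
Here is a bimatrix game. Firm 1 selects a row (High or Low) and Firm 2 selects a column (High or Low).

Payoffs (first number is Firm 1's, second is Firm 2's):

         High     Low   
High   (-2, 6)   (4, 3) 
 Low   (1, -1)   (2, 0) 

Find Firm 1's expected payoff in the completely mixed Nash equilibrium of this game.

First find q, the probability Firm 2 plays High, from Firm 1's indifference between High and Low: −2q + 4(1−q) = q + 2(1−q), giving q = 2/5.
Since Firm 1 is indifferent in equilibrium, Firm 1's expected payoff equals the payoff from either row against (2/5, 3/5). Using High: −2(2/5) + 4(3/5) = 8/5.

8/5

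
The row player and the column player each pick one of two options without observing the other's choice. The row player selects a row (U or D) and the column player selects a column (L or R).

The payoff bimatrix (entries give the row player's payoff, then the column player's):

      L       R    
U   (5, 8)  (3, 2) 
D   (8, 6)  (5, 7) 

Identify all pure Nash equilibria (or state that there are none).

(D, R)

(U, L): the row player prefers D (8 > 5) — not an equilibrium.
(U, R): the row player prefers D (5 > 3); the column player prefers L (8 > 2) — not an equilibrium.
(D, L): the column player prefers R (7 > 6) — not an equilibrium.
(D, R): the row player gets 5 ≥ 3 from U, and the column player gets 7 ≥ 6 from L — Nash equilibrium.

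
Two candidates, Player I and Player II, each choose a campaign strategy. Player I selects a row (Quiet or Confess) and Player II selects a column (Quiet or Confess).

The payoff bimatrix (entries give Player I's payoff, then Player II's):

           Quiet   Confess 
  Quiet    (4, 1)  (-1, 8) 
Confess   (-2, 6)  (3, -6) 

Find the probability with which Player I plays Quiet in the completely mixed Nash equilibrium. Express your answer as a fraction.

Let p be the probability that Player I plays Quiet. In a completely mixed equilibrium, Player II must be indifferent between Quiet and Confess.
Player II's expected payoff from Quiet is p + 6(1−p); from Confess it is 8p − 6(1−p).
Setting these equal: −5p + 6 = 14p − 6, so p = 12/19.

12/19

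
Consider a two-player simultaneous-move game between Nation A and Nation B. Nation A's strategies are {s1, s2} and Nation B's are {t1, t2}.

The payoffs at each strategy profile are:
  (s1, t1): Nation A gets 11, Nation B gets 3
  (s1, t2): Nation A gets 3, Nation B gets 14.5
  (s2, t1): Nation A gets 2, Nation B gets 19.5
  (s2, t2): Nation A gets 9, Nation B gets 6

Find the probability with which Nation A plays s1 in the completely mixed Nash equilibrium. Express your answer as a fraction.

Let x be the probability that Nation A plays s1. In a completely mixed equilibrium, Nation B must be indifferent between t1 and t2.
Nation B's expected payoff from t1 is 3x + 19.5(1−x); from t2 it is 14.5x + 6(1−x).
Setting these equal: −16.5x + 19.5 = 8.5x + 6, so x = 27/50.

27/50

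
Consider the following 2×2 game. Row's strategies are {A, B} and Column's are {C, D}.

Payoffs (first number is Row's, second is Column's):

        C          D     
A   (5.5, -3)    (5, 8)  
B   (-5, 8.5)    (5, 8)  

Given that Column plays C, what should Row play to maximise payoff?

Against C, Row earns 5.5 from A and -5 from B.
So A is the best response.

A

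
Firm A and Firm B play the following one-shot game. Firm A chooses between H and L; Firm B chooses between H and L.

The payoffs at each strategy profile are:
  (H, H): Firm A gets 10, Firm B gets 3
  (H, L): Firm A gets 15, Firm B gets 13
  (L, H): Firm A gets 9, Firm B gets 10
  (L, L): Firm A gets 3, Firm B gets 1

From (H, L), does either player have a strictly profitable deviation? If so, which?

Neither

Firm A at (H, L) earns 15; deviating to L yields 3 — not better.
Firm B earns 13; deviating to H yields 3 — not better.
Neither player can strictly improve; the profile is a Nash equilibrium.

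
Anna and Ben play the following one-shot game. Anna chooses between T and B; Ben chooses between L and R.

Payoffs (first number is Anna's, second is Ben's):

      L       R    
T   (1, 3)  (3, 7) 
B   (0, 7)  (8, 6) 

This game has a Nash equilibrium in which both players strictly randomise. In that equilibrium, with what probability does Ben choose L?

5/6

Let y be the probability that Ben plays L. In a completely mixed equilibrium, Anna must be indifferent between T and B.
Anna's expected payoff from T is y + 3(1−y); from B it is 8(1−y).
Setting these equal: −2y + 3 = −8y + 8, so y = 5/6.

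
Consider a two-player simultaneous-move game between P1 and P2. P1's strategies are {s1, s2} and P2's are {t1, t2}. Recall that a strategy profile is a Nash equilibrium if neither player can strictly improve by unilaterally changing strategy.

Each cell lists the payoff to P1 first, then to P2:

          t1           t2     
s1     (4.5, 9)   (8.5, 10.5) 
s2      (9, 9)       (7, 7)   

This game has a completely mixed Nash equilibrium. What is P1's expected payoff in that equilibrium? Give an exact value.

15/2

First find y, the probability P2 plays t1, from P1's indifference between s1 and s2: 4.5y + 8.5(1−y) = 9y + 7(1−y), giving y = 1/4.
Since P1 is indifferent in equilibrium, P1's expected payoff equals the payoff from either row against (1/4, 3/4). Using s1: 4.5(1/4) + 8.5(3/4) = 15/2.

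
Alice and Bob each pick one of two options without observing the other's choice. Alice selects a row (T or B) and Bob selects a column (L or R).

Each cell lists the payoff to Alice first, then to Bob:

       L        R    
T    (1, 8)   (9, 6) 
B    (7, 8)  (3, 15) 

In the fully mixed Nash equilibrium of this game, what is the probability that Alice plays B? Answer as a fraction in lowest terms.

2/9

Let p be the probability that Alice plays T. In a completely mixed equilibrium, Bob must be indifferent between L and R.
Bob's expected payoff from L is 8p + 8(1−p); from R it is 6p + 15(1−p).
Setting these equal: 8 = −9p + 15, so p = 7/9.
Therefore Alice plays B with probability 1 − 7/9 = 2/9.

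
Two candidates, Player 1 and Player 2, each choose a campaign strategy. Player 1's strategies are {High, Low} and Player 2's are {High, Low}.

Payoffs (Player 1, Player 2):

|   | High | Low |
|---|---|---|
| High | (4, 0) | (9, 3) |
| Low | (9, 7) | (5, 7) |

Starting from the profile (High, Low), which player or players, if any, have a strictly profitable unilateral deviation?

Player 1 at (High, Low) earns 9; deviating to Low yields 5 — not better.
Player 2 earns 3; deviating to High yields 0 — not better.
Neither player can strictly improve; the profile is a Nash equilibrium.

Neither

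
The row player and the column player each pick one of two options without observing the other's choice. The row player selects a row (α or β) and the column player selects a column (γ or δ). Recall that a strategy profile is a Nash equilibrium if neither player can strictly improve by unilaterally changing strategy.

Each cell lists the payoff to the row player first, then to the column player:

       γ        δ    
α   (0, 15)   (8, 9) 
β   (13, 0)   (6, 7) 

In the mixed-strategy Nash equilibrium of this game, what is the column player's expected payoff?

First find x, the probability the row player plays α, from the column player's indifference between γ and δ: 15x = 9x + 7(1−x), giving x = 7/13.
Since the column player is indifferent in equilibrium, the column player's expected payoff equals the payoff from either column against (7/13, 6/13). Using γ: 15(7/13) = 105/13.

105/13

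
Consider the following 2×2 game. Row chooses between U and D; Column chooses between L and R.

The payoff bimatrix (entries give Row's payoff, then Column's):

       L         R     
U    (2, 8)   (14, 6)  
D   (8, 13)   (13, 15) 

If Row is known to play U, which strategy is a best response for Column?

L

Against U, Column earns 8 from L and 6 from R.
So L is the best response.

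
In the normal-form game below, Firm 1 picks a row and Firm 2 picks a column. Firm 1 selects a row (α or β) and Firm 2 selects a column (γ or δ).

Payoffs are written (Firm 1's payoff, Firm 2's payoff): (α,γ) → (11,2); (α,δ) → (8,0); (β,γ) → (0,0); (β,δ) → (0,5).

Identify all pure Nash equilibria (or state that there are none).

(α, γ)

(α, γ): Firm 1 gets 11 ≥ 0 from β, and Firm 2 gets 2 ≥ 0 from δ — Nash equilibrium.
(α, δ): Firm 2 prefers γ (2 > 0) — not an equilibrium.
(β, γ): Firm 1 prefers α (11 > 0); Firm 2 prefers δ (5 > 0) — not an equilibrium.
(β, δ): Firm 1 prefers α (8 > 0) — not an equilibrium.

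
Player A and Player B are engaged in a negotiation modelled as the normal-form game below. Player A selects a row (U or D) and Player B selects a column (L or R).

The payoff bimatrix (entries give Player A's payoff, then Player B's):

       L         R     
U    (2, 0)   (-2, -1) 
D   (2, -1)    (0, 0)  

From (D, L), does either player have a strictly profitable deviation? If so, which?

Player B

Player A at (D, L) earns 2; deviating to U yields 2 — not better.
Player B earns -1; deviating to R yields 0 — a strict improvement.
Only Player B has a strictly profitable deviation.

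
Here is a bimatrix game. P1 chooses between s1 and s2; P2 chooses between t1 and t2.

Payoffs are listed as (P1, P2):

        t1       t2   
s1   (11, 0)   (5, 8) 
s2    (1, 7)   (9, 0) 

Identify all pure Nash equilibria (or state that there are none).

(s1, t1): P2 prefers t2 (8 > 0) — not an equilibrium.
(s1, t2): P1 prefers s2 (9 > 5) — not an equilibrium.
(s2, t1): P1 prefers s1 (11 > 1) — not an equilibrium.
(s2, t2): P2 prefers t1 (7 > 0) — not an equilibrium.

none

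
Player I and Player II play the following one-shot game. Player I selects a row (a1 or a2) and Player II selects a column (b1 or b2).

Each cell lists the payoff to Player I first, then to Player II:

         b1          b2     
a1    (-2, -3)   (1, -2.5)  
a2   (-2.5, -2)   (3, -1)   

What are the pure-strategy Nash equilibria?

(a1, b1): Player II prefers b2 (-2.5 > -3) — not an equilibrium.
(a1, b2): Player I prefers a2 (3 > 1) — not an equilibrium.
(a2, b1): Player I prefers a1 (-2 > -2.5); Player II prefers b2 (-1 > -2) — not an equilibrium.
(a2, b2): Player I gets 3 ≥ 1 from a1, and Player II gets -1 ≥ -2 from b1 — Nash equilibrium.

(a2, b2)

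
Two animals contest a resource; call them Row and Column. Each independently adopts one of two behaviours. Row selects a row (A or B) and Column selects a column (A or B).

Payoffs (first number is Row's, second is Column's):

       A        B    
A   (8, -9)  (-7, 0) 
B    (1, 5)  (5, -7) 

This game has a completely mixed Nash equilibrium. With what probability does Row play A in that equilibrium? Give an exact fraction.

Let p be the probability that Row plays A. In a completely mixed equilibrium, Column must be indifferent between A and B.
Column's expected payoff from A is −9p + 5(1−p); from B it is −7(1−p).
Setting these equal: −14p + 5 = 7p − 7, so p = 4/7.

4/7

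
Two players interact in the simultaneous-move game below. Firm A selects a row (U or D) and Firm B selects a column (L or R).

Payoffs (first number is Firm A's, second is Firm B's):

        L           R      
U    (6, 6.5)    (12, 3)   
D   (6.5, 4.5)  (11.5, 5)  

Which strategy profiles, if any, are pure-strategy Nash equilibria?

none

(U, L): Firm A prefers D (6.5 > 6) — not an equilibrium.
(U, R): Firm B prefers L (6.5 > 3) — not an equilibrium.
(D, L): Firm B prefers R (5 > 4.5) — not an equilibrium.
(D, R): Firm A prefers U (12 > 11.5) — not an equilibrium.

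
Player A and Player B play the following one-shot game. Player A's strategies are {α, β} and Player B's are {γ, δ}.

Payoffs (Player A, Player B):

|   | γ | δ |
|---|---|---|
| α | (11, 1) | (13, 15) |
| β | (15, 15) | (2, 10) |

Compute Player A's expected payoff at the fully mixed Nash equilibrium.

173/15

First find y, the probability Player B plays γ, from Player A's indifference between α and β: 11y + 13(1−y) = 15y + 2(1−y), giving y = 11/15.
Since Player A is indifferent in equilibrium, Player A's expected payoff equals the payoff from either row against (11/15, 4/15). Using α: 11(11/15) + 13(4/15) = 173/15.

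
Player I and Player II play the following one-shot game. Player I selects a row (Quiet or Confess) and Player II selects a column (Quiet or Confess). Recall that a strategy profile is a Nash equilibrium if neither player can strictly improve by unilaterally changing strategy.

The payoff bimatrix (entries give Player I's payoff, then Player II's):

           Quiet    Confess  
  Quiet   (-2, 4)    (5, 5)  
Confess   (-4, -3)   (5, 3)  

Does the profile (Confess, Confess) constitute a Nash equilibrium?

Yes

At (Confess, Confess), Player I earns 5; switching to Quiet would give 5, so Player I has no profitable deviation.
Player II earns 3; switching to Quiet would give -3, so Player II has no profitable deviation.
Neither player can gain by a unilateral deviation, so this profile is a Nash equilibrium.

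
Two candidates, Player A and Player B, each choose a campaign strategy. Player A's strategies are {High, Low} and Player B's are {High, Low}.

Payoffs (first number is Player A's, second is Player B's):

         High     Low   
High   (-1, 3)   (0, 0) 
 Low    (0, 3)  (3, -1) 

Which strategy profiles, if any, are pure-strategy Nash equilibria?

(Low, High)

(High, High): Player A prefers Low (0 > -1) — not an equilibrium.
(High, Low): Player A prefers Low (3 > 0); Player B prefers High (3 > 0) — not an equilibrium.
(Low, High): Player A gets 0 ≥ -1 from High, and Player B gets 3 ≥ -1 from Low — Nash equilibrium.
(Low, Low): Player B prefers High (3 > -1) — not an equilibrium.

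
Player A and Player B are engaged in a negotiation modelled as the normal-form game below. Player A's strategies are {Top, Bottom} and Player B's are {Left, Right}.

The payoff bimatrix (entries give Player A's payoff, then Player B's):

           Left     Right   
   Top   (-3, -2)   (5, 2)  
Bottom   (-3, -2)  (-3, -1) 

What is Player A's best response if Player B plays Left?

Against Left, Player A earns -3 from Top and -3 from Bottom.
So either strategy is a best response.

either — both Top and Bottom are best responses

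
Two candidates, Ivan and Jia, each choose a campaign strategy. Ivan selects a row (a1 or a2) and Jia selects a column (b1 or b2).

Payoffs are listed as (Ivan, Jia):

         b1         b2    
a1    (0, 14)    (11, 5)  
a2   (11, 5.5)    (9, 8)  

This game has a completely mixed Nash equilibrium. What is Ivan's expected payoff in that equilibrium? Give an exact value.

121/13

First find q, the probability Jia plays b1, from Ivan's indifference between a1 and a2: 11(1−q) = 11q + 9(1−q), giving q = 2/13.
Since Ivan is indifferent in equilibrium, Ivan's expected payoff equals the payoff from either row against (2/13, 11/13). Using a1: 11(11/13) = 121/13.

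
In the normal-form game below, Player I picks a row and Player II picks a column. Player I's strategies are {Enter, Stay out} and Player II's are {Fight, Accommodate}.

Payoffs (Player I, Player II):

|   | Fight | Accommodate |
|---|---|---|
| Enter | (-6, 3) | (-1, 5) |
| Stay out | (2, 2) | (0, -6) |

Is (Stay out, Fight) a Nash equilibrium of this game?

At (Stay out, Fight), Player I earns 2; switching to Enter would give -6, so Player I has no profitable deviation.
Player II earns 2; switching to Accommodate would give -6, so Player II has no profitable deviation.
Neither player can gain by a unilateral deviation, so this profile is a Nash equilibrium.

Yes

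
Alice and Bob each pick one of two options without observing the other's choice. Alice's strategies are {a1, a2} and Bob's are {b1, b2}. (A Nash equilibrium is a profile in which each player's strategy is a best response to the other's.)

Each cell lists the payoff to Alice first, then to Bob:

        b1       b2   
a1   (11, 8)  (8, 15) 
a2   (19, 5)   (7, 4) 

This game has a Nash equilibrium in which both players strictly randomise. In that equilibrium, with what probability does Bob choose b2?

8/9

Let q be the probability that Bob plays b1. In a completely mixed equilibrium, Alice must be indifferent between a1 and a2.
Alice's expected payoff from a1 is 11q + 8(1−q); from a2 it is 19q + 7(1−q).
Setting these equal: 3q + 8 = 12q + 7, so q = 1/9.
Therefore Bob plays b2 with probability 1 − 1/9 = 8/9.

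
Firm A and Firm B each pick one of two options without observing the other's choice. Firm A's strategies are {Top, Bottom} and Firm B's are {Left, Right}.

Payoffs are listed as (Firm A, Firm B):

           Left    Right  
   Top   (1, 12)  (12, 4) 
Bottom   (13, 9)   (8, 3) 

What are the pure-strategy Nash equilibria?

(Top, Left): Firm A prefers Bottom (13 > 1) — not an equilibrium.
(Top, Right): Firm B prefers Left (12 > 4) — not an equilibrium.
(Bottom, Left): Firm A gets 13 ≥ 1 from Top, and Firm B gets 9 ≥ 3 from Right — Nash equilibrium.
(Bottom, Right): Firm A prefers Top (12 > 8); Firm B prefers Left (9 > 3) — not an equilibrium.

(Bottom, Left)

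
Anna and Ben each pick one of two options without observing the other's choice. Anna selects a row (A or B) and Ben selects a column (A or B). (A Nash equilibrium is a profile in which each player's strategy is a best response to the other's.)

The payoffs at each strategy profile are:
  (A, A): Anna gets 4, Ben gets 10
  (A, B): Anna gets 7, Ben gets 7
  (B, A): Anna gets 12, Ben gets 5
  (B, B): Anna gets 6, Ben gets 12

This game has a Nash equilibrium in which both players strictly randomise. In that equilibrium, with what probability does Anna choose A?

Let x be the probability that Anna plays A. In a completely mixed equilibrium, Ben must be indifferent between A and B.
Ben's expected payoff from A is 10x + 5(1−x); from B it is 7x + 12(1−x).
Setting these equal: 5x + 5 = −5x + 12, so x = 7/10.

7/10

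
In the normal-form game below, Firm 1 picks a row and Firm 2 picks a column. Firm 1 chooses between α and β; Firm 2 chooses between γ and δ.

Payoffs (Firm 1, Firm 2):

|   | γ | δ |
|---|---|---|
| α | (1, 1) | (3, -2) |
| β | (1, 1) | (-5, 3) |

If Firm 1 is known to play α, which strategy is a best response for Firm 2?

γ

Against α, Firm 2 earns 1 from γ and -2 from δ.
So γ is the best response.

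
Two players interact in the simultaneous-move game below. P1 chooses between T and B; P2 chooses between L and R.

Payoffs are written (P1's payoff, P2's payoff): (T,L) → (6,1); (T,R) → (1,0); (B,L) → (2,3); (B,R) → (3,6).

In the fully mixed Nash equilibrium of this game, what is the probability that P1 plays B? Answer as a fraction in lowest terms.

Let p be the probability that P1 plays T. In a completely mixed equilibrium, P2 must be indifferent between L and R.
P2's expected payoff from L is p + 3(1−p); from R it is 6(1−p).
Setting these equal: −2p + 3 = −6p + 6, so p = 3/4.
Therefore P1 plays B with probability 1 − 3/4 = 1/4.

1/4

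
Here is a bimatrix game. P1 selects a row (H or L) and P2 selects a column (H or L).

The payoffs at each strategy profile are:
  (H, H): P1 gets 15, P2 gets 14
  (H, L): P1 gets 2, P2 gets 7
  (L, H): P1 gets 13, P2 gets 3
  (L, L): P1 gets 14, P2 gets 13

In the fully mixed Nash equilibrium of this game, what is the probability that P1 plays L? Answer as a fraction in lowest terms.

Let r be the probability that P1 plays H. In a completely mixed equilibrium, P2 must be indifferent between H and L.
P2's expected payoff from H is 14r + 3(1−r); from L it is 7r + 13(1−r).
Setting these equal: 11r + 3 = −6r + 13, so r = 10/17.
Therefore P1 plays L with probability 1 − 10/17 = 7/17.

7/17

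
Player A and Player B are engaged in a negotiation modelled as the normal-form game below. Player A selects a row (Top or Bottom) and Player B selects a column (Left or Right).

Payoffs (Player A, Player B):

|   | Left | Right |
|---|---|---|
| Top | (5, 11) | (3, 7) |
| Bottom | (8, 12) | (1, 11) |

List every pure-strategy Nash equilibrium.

(Bottom, Left)

(Top, Left): Player A prefers Bottom (8 > 5) — not an equilibrium.
(Top, Right): Player B prefers Left (11 > 7) — not an equilibrium.
(Bottom, Left): Player A gets 8 ≥ 5 from Top, and Player B gets 12 ≥ 11 from Right — Nash equilibrium.
(Bottom, Right): Player A prefers Top (3 > 1); Player B prefers Left (12 > 11) — not an equilibrium.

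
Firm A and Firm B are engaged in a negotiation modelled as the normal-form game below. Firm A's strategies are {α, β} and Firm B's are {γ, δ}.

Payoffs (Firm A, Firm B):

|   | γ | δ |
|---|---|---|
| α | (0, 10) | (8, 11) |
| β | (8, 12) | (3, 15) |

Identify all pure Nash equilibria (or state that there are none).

(α, γ): Firm A prefers β (8 > 0); Firm B prefers δ (11 > 10) — not an equilibrium.
(α, δ): Firm A gets 8 ≥ 3 from β, and Firm B gets 11 ≥ 10 from γ — Nash equilibrium.
(β, γ): Firm B prefers δ (15 > 12) — not an equilibrium.
(β, δ): Firm A prefers α (8 > 3) — not an equilibrium.

(α, δ)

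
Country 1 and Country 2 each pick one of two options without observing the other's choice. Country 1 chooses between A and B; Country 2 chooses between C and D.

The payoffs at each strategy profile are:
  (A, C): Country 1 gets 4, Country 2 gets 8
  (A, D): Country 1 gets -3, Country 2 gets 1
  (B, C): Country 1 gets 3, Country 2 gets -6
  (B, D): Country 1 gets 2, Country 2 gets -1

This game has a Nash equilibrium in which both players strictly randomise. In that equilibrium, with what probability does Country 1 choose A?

5/12

Let x be the probability that Country 1 plays A. In a completely mixed equilibrium, Country 2 must be indifferent between C and D.
Country 2's expected payoff from C is 8x − 6(1−x); from D it is x − (1−x).
Setting these equal: 14x − 6 = 2x − 1, so x = 5/12.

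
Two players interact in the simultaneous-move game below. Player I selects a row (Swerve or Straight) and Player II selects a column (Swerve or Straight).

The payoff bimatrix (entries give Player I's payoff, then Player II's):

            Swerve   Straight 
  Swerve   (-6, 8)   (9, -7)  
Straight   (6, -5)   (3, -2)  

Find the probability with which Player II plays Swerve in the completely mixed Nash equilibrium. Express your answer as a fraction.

1/3

Let y be the probability that Player II plays Swerve. In a completely mixed equilibrium, Player I must be indifferent between Swerve and Straight.
Player I's expected payoff from Swerve is −6y + 9(1−y); from Straight it is 6y + 3(1−y).
Setting these equal: −15y + 9 = 3y + 3, so y = 1/3.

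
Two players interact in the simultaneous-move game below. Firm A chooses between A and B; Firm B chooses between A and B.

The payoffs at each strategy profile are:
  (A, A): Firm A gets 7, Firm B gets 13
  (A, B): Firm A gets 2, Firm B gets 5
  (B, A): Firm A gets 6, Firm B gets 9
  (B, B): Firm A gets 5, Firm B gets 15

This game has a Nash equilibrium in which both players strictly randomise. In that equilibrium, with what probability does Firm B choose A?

3/4

Let q be the probability that Firm B plays A. In a completely mixed equilibrium, Firm A must be indifferent between A and B.
Firm A's expected payoff from A is 7q + 2(1−q); from B it is 6q + 5(1−q).
Setting these equal: 5q + 2 = q + 5, so q = 3/4.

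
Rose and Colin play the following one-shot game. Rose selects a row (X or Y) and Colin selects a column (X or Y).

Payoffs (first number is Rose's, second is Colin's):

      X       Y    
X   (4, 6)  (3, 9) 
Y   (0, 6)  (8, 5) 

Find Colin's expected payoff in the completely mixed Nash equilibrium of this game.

6

First find x, the probability Rose plays X, from Colin's indifference between X and Y: 6x + 6(1−x) = 9x + 5(1−x), giving x = 1/4.
Since Colin is indifferent in equilibrium, Colin's expected payoff equals the payoff from either column against (1/4, 3/4). Using X: 6(1/4) + 6(3/4) = 6.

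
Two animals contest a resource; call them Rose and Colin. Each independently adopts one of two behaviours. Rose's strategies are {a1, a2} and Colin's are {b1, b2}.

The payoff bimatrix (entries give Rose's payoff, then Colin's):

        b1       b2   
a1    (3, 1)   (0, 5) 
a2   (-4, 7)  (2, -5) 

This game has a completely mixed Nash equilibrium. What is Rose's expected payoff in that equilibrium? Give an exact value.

2/3

First find y, the probability Colin plays b1, from Rose's indifference between a1 and a2: 3y = −4y + 2(1−y), giving y = 2/9.
Since Rose is indifferent in equilibrium, Rose's expected payoff equals the payoff from either row against (2/9, 7/9). Using a1: 3(2/9) = 2/3.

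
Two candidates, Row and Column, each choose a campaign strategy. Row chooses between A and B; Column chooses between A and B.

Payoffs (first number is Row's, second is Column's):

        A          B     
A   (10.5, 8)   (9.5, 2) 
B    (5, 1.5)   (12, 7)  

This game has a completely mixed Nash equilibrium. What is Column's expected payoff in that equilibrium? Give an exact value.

First find p, the probability Row plays A, from Column's indifference between A and B: 8p + 1.5(1−p) = 2p + 7(1−p), giving p = 11/23.
Since Column is indifferent in equilibrium, Column's expected payoff equals the payoff from either column against (11/23, 12/23). Using A: 8(11/23) + 1.5(12/23) = 106/23.

106/23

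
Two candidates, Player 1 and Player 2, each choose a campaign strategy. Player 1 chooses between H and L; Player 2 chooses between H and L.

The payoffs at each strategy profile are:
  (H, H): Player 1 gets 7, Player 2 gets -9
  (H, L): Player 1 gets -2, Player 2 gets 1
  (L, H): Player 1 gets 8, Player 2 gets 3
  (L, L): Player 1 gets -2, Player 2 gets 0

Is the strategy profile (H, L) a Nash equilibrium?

At (H, L), Player 1 earns -2; switching to L would give -2, so Player 1 has no profitable deviation.
Player 2 earns 1; switching to H would give -9, so Player 2 has no profitable deviation.
Neither player can gain by a unilateral deviation, so this profile is a Nash equilibrium.

Yes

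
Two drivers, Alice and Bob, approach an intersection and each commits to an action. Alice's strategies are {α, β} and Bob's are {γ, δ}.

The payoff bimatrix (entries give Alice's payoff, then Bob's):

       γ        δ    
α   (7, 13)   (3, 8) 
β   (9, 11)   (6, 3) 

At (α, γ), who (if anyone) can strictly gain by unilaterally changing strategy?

Alice

Alice at (α, γ) earns 7; deviating to β yields 9 — a strict improvement.
Bob earns 13; deviating to δ yields 8 — not better.
Only Alice has a strictly profitable deviation.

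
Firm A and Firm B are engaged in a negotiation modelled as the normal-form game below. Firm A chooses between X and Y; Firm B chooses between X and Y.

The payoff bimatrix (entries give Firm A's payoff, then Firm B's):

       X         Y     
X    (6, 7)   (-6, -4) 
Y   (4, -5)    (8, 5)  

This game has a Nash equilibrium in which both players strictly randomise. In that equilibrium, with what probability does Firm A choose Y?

11/21

Let r be the probability that Firm A plays X. In a completely mixed equilibrium, Firm B must be indifferent between X and Y.
Firm B's expected payoff from X is 7r − 5(1−r); from Y it is −4r + 5(1−r).
Setting these equal: 12r − 5 = −9r + 5, so r = 10/21.
Therefore Firm A plays Y with probability 1 − 10/21 = 11/21.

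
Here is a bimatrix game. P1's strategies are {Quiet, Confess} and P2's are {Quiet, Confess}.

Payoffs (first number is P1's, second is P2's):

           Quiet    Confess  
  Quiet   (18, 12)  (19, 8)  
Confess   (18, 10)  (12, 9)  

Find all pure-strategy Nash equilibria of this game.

(Quiet, Quiet): P1 gets 18 ≥ 18 from Confess, and P2 gets 12 ≥ 8 from Confess — Nash equilibrium.
(Quiet, Confess): P2 prefers Quiet (12 > 8) — not an equilibrium.
(Confess, Quiet): P1 gets 18 ≥ 18 from Quiet, and P2 gets 10 ≥ 9 from Confess — Nash equilibrium.
(Confess, Confess): P1 prefers Quiet (19 > 12); P2 prefers Quiet (10 > 9) — not an equilibrium.

(Quiet, Quiet) and (Confess, Quiet)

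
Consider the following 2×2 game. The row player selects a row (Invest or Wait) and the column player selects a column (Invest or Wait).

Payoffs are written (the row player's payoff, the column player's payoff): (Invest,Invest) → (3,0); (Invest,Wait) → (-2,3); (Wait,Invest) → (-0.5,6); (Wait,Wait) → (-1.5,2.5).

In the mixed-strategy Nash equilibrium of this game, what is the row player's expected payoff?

-11/8

First find q, the probability the column player plays Invest, from the row player's indifference between Invest and Wait: 3q − 2(1−q) = −0.5q − 1.5(1−q), giving q = 1/8.
Since the row player is indifferent in equilibrium, the row player's expected payoff equals the payoff from either row against (1/8, 7/8). Using Invest: 3(1/8) − 2(7/8) = -11/8.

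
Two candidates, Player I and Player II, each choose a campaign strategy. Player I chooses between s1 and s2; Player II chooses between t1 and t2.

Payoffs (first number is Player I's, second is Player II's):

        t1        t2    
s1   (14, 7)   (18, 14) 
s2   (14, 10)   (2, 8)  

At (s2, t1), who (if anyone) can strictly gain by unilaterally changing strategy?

Neither

Player I at (s2, t1) earns 14; deviating to s1 yields 14 — not better.
Player II earns 10; deviating to t2 yields 8 — not better.
Neither player can strictly improve; the profile is a Nash equilibrium.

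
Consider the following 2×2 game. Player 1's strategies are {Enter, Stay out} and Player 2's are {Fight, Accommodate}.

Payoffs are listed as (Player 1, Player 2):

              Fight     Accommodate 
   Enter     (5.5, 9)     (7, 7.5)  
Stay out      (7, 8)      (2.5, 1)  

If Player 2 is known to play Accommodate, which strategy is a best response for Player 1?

Against Accommodate, Player 1 earns 7 from Enter and 2.5 from Stay out.
So Enter is the best response.

Enter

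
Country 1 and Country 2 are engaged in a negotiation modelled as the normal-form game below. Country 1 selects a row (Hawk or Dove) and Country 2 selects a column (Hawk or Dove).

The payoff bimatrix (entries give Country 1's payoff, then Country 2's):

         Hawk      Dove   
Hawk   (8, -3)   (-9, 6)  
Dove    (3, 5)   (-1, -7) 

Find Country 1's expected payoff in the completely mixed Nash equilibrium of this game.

19/13

First find q, the probability Country 2 plays Hawk, from Country 1's indifference between Hawk and Dove: 8q − 9(1−q) = 3q − (1−q), giving q = 8/13.
Since Country 1 is indifferent in equilibrium, Country 1's expected payoff equals the payoff from either row against (8/13, 5/13). Using Hawk: 8(8/13) − 9(5/13) = 19/13.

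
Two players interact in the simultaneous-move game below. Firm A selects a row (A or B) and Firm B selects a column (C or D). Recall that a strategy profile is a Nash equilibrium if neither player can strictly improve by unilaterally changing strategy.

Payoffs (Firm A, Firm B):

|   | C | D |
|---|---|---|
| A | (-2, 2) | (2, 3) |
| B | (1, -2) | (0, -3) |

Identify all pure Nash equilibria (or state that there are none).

(A, D) and (B, C)

(A, C): Firm A prefers B (1 > -2); Firm B prefers D (3 > 2) — not an equilibrium.
(A, D): Firm A gets 2 ≥ 0 from B, and Firm B gets 3 ≥ 2 from C — Nash equilibrium.
(B, C): Firm A gets 1 ≥ -2 from A, and Firm B gets -2 ≥ -3 from D — Nash equilibrium.
(B, D): Firm A prefers A (2 > 0); Firm B prefers C (-2 > -3) — not an equilibrium.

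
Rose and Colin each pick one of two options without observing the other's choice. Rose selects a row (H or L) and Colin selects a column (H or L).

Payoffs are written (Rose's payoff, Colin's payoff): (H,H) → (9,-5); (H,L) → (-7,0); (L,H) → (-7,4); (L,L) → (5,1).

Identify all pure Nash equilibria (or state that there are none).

none

(H, H): Colin prefers L (0 > -5) — not an equilibrium.
(H, L): Rose prefers L (5 > -7) — not an equilibrium.
(L, H): Rose prefers H (9 > -7) — not an equilibrium.
(L, L): Colin prefers H (4 > 1) — not an equilibrium.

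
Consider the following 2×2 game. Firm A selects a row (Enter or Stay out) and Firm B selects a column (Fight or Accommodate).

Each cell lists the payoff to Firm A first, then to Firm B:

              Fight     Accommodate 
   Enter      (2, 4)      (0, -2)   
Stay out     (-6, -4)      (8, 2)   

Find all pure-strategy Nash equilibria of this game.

(Enter, Fight): Firm A gets 2 ≥ -6 from Stay out, and Firm B gets 4 ≥ -2 from Accommodate — Nash equilibrium.
(Enter, Accommodate): Firm A prefers Stay out (8 > 0); Firm B prefers Fight (4 > -2) — not an equilibrium.
(Stay out, Fight): Firm A prefers Enter (2 > -6); Firm B prefers Accommodate (2 > -4) — not an equilibrium.
(Stay out, Accommodate): Firm A gets 8 ≥ 0 from Enter, and Firm B gets 2 ≥ -4 from Fight — Nash equilibrium.

(Enter, Fight) and (Stay out, Accommodate)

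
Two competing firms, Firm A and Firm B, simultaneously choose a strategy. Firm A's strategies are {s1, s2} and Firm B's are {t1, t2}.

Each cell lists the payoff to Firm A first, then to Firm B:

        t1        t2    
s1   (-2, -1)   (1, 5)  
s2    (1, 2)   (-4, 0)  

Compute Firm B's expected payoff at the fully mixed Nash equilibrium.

5/4

First find p, the probability Firm A plays s1, from Firm B's indifference between t1 and t2: −p + 2(1−p) = 5p, giving p = 1/4.
Since Firm B is indifferent in equilibrium, Firm B's expected payoff equals the payoff from either column against (1/4, 3/4). Using t1: −(1/4) + 2(3/4) = 5/4.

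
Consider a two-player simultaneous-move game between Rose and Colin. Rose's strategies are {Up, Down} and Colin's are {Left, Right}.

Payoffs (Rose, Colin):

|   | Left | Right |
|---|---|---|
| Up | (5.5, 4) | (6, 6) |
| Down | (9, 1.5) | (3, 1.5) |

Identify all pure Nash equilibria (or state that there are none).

(Up, Left): Rose prefers Down (9 > 5.5); Colin prefers Right (6 > 4) — not an equilibrium.
(Up, Right): Rose gets 6 ≥ 3 from Down, and Colin gets 6 ≥ 4 from Left — Nash equilibrium.
(Down, Left): Rose gets 9 ≥ 5.5 from Up, and Colin gets 1.5 ≥ 1.5 from Right — Nash equilibrium.
(Down, Right): Rose prefers Up (6 > 3) — not an equilibrium.

(Up, Right) and (Down, Left)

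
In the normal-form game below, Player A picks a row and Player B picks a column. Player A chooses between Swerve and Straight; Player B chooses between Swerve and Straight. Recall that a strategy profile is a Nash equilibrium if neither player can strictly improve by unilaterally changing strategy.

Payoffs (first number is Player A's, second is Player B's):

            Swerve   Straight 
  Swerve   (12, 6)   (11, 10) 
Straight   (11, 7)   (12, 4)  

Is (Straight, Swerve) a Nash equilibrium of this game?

No

At (Straight, Swerve), Player A earns 11; switching to Swerve would give 12, so Player A would deviate.
Player B earns 7; switching to Straight would give 4, so Player B has no profitable deviation.
Since at least one player can profitably deviate, this is not a Nash equilibrium.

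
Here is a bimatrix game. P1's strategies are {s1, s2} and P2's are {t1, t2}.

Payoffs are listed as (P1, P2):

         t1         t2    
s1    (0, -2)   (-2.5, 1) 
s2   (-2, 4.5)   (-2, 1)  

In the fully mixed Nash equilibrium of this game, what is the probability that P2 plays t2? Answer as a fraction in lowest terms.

Let y be the probability that P2 plays t1. In a completely mixed equilibrium, P1 must be indifferent between s1 and s2.
P1's expected payoff from s1 is −2.5(1−y); from s2 it is −2y − 2(1−y).
Setting these equal: 2.5y − 2.5 = -2, so y = 1/5.
Therefore P2 plays t2 with probability 1 − 1/5 = 4/5.

4/5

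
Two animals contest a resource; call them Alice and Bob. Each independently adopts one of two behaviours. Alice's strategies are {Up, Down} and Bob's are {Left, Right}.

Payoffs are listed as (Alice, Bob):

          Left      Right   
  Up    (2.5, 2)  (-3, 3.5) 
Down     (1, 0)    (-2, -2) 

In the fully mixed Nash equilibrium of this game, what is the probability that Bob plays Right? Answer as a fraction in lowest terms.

Let y be the probability that Bob plays Left. In a completely mixed equilibrium, Alice must be indifferent between Up and Down.
Alice's expected payoff from Up is 2.5y − 3(1−y); from Down it is y − 2(1−y).
Setting these equal: 5.5y − 3 = 3y − 2, so y = 2/5.
Therefore Bob plays Right with probability 1 − 2/5 = 3/5.

3/5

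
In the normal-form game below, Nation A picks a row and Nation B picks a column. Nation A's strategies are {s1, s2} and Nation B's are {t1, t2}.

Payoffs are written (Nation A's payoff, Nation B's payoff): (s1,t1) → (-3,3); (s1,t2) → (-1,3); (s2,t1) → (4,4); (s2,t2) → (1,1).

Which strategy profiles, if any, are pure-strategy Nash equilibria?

(s2, t1)

(s1, t1): Nation A prefers s2 (4 > -3) — not an equilibrium.
(s1, t2): Nation A prefers s2 (1 > -1) — not an equilibrium.
(s2, t1): Nation A gets 4 ≥ -3 from s1, and Nation B gets 4 ≥ 1 from t2 — Nash equilibrium.
(s2, t2): Nation B prefers t1 (4 > 1) — not an equilibrium.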